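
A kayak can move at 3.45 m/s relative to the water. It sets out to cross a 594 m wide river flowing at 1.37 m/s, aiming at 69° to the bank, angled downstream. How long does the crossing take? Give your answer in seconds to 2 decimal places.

184.42 s

The component of the kayak's velocity perpendicular to the bank is 3.45 × sin 69° = 3.221 m/s.
The current is parallel to the bank, so it does not affect the crossing time.
Time = 594 / 3.221 = 184.423 s.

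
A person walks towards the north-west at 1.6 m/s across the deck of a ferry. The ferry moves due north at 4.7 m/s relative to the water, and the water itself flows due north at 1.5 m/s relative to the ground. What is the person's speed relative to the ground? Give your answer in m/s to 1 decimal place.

7.4 m/s

In east/north components (m/s): person relative to ferry = (-1.131, 1.131); ferry relative to water = (0.000, 4.700); water relative to ground = (0.000, 1.500).
Sum = (-1.131, 7.331) m/s.
Speed = |(-1.131, 7.331)| = 7.418 m/s.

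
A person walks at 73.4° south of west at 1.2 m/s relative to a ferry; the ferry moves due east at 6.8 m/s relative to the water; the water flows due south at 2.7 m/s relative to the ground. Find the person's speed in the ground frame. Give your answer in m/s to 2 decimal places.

In east/north components (m/s): person relative to ferry = (-0.343, -1.150); ferry relative to water = (6.800, 0.000); water relative to ground = (0.000, -2.700).
Sum = (6.457, -3.850) m/s.
Speed = |(6.457, -3.850)| = 7.518 m/s.

7.52 m/s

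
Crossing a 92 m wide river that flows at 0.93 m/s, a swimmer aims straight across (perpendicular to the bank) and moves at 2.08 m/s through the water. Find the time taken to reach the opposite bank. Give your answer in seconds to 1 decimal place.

44.2 s

The component of the swimmer's velocity perpendicular to the bank is 2.08 m/s.
The flow acts along the bank and has no component across it.
Time = 92 / 2.080 = 44.231 s.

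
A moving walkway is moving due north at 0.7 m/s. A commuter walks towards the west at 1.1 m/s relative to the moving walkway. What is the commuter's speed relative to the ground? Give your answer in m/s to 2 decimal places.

Taking east as x and north as y: moving walkway velocity = (0.000, 0.700) m/s; commuter velocity relative to moving walkway = (-1.100, 0.000) m/s.
Velocity relative to ground = (0.000, 0.700) + (-1.100, 0.000) = (-1.100, 0.700) m/s.
Speed = |(-1.100, 0.700)| = 1.304 m/s.

1.30 m/s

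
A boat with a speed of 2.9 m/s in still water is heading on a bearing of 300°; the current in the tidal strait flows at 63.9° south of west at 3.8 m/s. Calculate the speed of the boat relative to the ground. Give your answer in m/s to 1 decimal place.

Taking east as x and north as y: velocity relative to the water = (-2.511, 1.450) m/s; the water relative to ground = (-1.672, -3.413) m/s.
Velocity relative to ground = (-2.511, 1.450) + (-1.672, -3.413) = (-4.183, -1.963) m/s.
Speed = |(-4.183, -1.963)| = 4.621 m/s.

4.6 m/s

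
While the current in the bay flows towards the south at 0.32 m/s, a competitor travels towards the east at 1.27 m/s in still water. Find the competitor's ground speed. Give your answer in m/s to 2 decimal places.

1.31 m/s

Taking east as x and north as y: velocity relative to the water = (1.270, 0.000) m/s; the water relative to ground = (0.000, -0.320) m/s.
Velocity relative to ground = (1.270, 0.000) + (0.000, -0.320) = (1.270, -0.320) m/s.
Speed = |(1.270, -0.320)| = 1.310 m/s.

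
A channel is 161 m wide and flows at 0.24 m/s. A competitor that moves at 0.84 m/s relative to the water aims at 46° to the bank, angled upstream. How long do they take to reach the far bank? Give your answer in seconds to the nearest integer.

266 s

The component of the competitor's velocity perpendicular to the bank is 0.84 × sin 46° = 0.604 m/s.
The current is parallel to the bank, so it does not affect the crossing time.
Time = 161 / 0.604 = 266.448 s.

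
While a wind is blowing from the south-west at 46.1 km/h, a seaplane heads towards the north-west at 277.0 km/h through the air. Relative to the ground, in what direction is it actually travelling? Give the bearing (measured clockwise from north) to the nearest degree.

Taking east as x and north as y: velocity relative to the air = (-195.869, 195.869) km/h; the air relative to ground = (32.598, 32.598) km/h.
Velocity relative to ground = (-195.869, 195.869) + (32.598, 32.598) = (-163.271, 228.466) km/h.
Bearing = atan2(-163.27, 228.47) = 324.45° clockwise from north.

324°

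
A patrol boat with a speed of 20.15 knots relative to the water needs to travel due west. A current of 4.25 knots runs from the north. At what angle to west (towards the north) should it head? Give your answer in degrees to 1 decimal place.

12.2°

The current pushes perpendicular to the desired track; the heading must have a component into the current equal to 4.25 knots: 20.15 sin θ = 4.25.
sin θ = 0.2109, so θ = 12.176°.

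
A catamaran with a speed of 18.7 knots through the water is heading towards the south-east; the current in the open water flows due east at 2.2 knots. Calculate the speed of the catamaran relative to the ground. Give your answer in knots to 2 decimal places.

Taking east as x and north as y: velocity relative to the water = (13.223, -13.223) knots; the water relative to ground = (2.200, 0.000) knots.
Velocity relative to ground = (13.223, -13.223) + (2.200, 0.000) = (15.423, -13.223) knots.
Speed = |(15.423, -13.223)| = 20.315 knots.

20.32 knots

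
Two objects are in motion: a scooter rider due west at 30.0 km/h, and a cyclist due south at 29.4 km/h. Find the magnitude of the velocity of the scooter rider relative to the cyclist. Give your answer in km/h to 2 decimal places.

42.00 km/h

Taking east as x and north as y: scooter rider velocity = (-30.000, 0.000) km/h; cyclist velocity = (0.000, -29.400) km/h.
Velocity of scooter rider relative to cyclist = (-30.000, 0.000) − (0.000, -29.400) = (-30.000, 29.400) km/h.
Magnitude = |(-30.000, 29.400)| = 42.004 km/h.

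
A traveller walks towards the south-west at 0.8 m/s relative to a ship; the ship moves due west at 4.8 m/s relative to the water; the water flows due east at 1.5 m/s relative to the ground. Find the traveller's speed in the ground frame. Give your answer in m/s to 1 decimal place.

In east/north components (m/s): traveller relative to ship = (-0.566, -0.566); ship relative to water = (-4.800, 0.000); water relative to ground = (1.500, 0.000).
Sum = (-3.866, -0.566) m/s.
Speed = |(-3.866, -0.566)| = 3.907 m/s.

3.9 m/s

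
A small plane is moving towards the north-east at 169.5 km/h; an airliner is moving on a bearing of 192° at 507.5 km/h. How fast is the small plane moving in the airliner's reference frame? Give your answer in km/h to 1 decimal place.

656.2 km/h

Taking east as x and north as y: small plane velocity = (119.855, 119.855) km/h; airliner velocity = (-105.515, -496.410) km/h.
Velocity of small plane relative to airliner = (119.855, 119.855) − (-105.515, -496.410) = (225.370, 616.265) km/h.
Magnitude = |(225.370, 616.265)| = 656.181 km/h.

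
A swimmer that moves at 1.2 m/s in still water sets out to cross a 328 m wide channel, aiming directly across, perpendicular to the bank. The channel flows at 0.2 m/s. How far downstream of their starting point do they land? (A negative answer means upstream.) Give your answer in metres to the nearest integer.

55 m

Perpendicular speed = 1.200 m/s; crossing time = 328 / 1.200 = 273.333 s.
Net downstream speed = 0.200 m/s.
Drift = 0.200 × 273.333 = 54.667 m (downstream).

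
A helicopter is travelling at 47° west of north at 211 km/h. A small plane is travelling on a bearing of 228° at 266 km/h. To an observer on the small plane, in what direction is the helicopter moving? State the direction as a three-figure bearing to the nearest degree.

008°

Taking east as x and north as y: helicopter velocity = (-154.316, 143.902) km/h; small plane velocity = (-197.677, -177.989) km/h.
Velocity of helicopter relative to small plane = (-154.316, 143.902) − (-197.677, -177.989) = (43.361, 321.890) km/h.
Bearing = atan2(43.36, 321.89) = 7.67° clockwise from north.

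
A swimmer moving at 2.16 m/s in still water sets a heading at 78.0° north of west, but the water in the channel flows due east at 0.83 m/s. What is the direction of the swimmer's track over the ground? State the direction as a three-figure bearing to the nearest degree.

010°

Taking east as x and north as y: velocity relative to the water = (-0.449, 2.113) m/s; the water relative to ground = (0.830, 0.000) m/s.
Velocity relative to ground = (-0.449, 2.113) + (0.830, 0.000) = (0.381, 2.113) m/s.
Bearing = atan2(0.38, 2.11) = 10.22° clockwise from north.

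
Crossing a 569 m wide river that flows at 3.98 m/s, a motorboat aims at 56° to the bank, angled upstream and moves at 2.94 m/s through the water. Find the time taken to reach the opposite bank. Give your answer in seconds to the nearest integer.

233 s

The component of the motorboat's velocity perpendicular to the bank is 2.94 × sin 56° = 2.437 m/s.
The flow acts along the bank and has no component across it.
Time = 569 / 2.437 = 233.448 s.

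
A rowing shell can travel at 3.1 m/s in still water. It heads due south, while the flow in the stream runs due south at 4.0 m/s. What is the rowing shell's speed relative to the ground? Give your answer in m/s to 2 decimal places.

Taking east as x and north as y: velocity relative to the water = (0.000, -3.100) m/s; the water relative to ground = (0.000, -4.000) m/s.
Velocity relative to ground = (0.000, -3.100) + (0.000, -4.000) = (0.000, -7.100) m/s.
Speed = |(0.000, -7.100)| = 7.100 m/s.

7.10 m/s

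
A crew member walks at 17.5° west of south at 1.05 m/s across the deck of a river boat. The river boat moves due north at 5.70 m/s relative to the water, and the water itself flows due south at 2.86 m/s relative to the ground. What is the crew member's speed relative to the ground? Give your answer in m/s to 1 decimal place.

1.9 m/s

In east/north components (m/s): crew member relative to river boat = (-0.316, -1.001); river boat relative to water = (0.000, 5.700); water relative to ground = (0.000, -2.860).
Sum = (-0.316, 1.839) m/s.
Speed = |(-0.316, 1.839)| = 1.866 m/s.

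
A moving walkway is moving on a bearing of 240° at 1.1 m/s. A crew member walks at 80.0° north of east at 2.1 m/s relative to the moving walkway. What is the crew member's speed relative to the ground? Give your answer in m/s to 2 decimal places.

1.63 m/s

Taking east as x and north as y: moving walkway velocity = (-0.953, -0.550) m/s; crew member velocity relative to moving walkway = (0.365, 2.068) m/s.
Velocity relative to ground = (-0.953, -0.550) + (0.365, 2.068) = (-0.588, 1.518) m/s.
Speed = |(-0.588, 1.518)| = 1.628 m/s.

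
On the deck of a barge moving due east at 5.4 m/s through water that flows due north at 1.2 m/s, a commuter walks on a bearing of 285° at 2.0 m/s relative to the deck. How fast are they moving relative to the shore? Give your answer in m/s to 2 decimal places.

3.87 m/s

In east/north components (m/s): commuter relative to barge = (-1.932, 0.518); barge relative to water = (5.400, 0.000); water relative to ground = (0.000, 1.200).
Sum = (3.468, 1.718) m/s.
Speed = |(3.468, 1.718)| = 3.870 m/s.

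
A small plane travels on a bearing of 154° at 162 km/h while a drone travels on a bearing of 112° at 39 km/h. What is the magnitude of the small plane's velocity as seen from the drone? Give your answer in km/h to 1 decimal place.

Taking east as x and north as y: small plane velocity = (71.016, -145.605) km/h; drone velocity = (36.160, -14.610) km/h.
Velocity of small plane relative to drone = (71.016, -145.605) − (36.160, -14.610) = (34.856, -130.995) km/h.
Magnitude = |(34.856, -130.995)| = 135.553 km/h.

135.6 km/h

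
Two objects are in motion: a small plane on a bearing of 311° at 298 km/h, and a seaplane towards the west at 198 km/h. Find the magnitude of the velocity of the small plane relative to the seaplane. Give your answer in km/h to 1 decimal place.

197.3 km/h

Taking east as x and north as y: small plane velocity = (-224.903, 195.506) km/h; seaplane velocity = (-198.000, 0.000) km/h.
Velocity of small plane relative to seaplane = (-224.903, 195.506) − (-198.000, 0.000) = (-26.903, 195.506) km/h.
Magnitude = |(-26.903, 195.506)| = 197.348 km/h.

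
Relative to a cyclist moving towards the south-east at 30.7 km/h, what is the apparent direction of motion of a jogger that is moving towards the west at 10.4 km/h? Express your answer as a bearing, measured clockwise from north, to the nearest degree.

Taking east as x and north as y: jogger velocity = (-10.400, 0.000) km/h; cyclist velocity = (21.708, -21.708) km/h.
Velocity of jogger relative to cyclist = (-10.400, 0.000) − (21.708, -21.708) = (-32.108, 21.708) km/h.
Bearing = atan2(-32.11, 21.71) = 304.06° clockwise from north.

304°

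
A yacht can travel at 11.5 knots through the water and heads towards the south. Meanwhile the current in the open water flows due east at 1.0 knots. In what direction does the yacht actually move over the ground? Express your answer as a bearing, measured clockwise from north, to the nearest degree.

Taking east as x and north as y: velocity relative to the water = (0.000, -11.500) knots; the water relative to ground = (1.000, 0.000) knots.
Velocity relative to ground = (0.000, -11.500) + (1.000, 0.000) = (1.000, -11.500) knots.
Bearing = atan2(1.00, -11.50) = 175.03° clockwise from north.

175°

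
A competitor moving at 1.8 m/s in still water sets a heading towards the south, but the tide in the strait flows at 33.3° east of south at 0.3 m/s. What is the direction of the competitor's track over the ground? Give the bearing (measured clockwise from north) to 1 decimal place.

175.4°

Taking east as x and north as y: velocity relative to the water = (0.000, -1.800) m/s; the water relative to ground = (0.165, -0.251) m/s.
Velocity relative to ground = (0.000, -1.800) + (0.165, -0.251) = (0.165, -2.051) m/s.
Bearing = atan2(0.16, -2.05) = 175.41° clockwise from north.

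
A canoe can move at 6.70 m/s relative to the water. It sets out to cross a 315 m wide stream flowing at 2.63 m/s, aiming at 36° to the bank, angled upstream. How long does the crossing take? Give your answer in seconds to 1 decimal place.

80.0 s

The component of the canoe's velocity perpendicular to the bank is 6.70 × sin 36° = 3.938 m/s.
The flow acts along the bank and has no component across it.
Time = 315 / 3.938 = 79.987 s.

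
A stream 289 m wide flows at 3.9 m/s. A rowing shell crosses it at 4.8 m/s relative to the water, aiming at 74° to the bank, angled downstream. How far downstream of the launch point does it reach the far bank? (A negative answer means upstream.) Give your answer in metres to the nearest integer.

Perpendicular speed = 4.614 m/s; crossing time = 289 / 4.614 = 62.635 s.
Net downstream speed = 5.223 m/s.
Drift = 5.223 × 62.635 = 327.145 m (downstream).

327 m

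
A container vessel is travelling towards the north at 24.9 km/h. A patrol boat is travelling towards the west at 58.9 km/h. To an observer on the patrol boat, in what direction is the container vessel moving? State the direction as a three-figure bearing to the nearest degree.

067°

Taking east as x and north as y: container vessel velocity = (0.000, 24.900) km/h; patrol boat velocity = (-58.900, 0.000) km/h.
Velocity of container vessel relative to patrol boat = (0.000, 24.900) − (-58.900, 0.000) = (58.900, 24.900) km/h.
Bearing = atan2(58.90, 24.90) = 67.08° clockwise from north.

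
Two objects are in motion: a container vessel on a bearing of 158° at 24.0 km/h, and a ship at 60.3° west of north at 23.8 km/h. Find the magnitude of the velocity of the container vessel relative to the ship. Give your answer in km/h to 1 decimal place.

45.2 km/h

Taking east as x and north as y: container vessel velocity = (8.991, -22.252) km/h; ship velocity = (-20.673, 11.792) km/h.
Velocity of container vessel relative to ship = (8.991, -22.252) − (-20.673, 11.792) = (29.664, -34.044) km/h.
Magnitude = |(29.664, -34.044)| = 45.155 km/h.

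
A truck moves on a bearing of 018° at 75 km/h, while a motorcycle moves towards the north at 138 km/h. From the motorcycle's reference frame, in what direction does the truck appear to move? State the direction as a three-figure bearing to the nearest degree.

Taking east as x and north as y: truck velocity = (23.176, 71.329) km/h; motorcycle velocity = (0.000, 138.000) km/h.
Velocity of truck relative to motorcycle = (23.176, 71.329) − (0.000, 138.000) = (23.176, -66.671) km/h.
Bearing = atan2(23.18, -66.67) = 160.83° clockwise from north.

161°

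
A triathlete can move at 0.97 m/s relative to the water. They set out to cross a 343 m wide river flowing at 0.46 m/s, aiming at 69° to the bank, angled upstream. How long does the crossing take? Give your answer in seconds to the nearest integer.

The component of the triathlete's velocity perpendicular to the bank is 0.97 × sin 69° = 0.906 m/s.
Only the cross-stream component determines the crossing time; the current contributes nothing perpendicular to the bank.
Time = 343 / 0.906 = 378.766 s.

379 s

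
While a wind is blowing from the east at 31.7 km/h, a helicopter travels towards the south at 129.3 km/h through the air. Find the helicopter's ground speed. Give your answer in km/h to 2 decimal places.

133.13 km/h

Taking east as x and north as y: velocity relative to the air = (0.000, -129.300) km/h; the air relative to ground = (-31.700, 0.000) km/h.
Velocity relative to ground = (0.000, -129.300) + (-31.700, 0.000) = (-31.700, -129.300) km/h.
Speed = |(-31.700, -129.300)| = 133.129 km/h.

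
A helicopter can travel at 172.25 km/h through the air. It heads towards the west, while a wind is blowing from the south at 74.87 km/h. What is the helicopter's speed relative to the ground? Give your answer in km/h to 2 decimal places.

187.82 km/h

Taking east as x and north as y: velocity relative to the air = (-172.250, 0.000) km/h; the air relative to ground = (0.000, 74.870) km/h.
Velocity relative to ground = (-172.250, 0.000) + (0.000, 74.870) = (-172.250, 74.870) km/h.
Speed = |(-172.250, 74.870)| = 187.818 km/h.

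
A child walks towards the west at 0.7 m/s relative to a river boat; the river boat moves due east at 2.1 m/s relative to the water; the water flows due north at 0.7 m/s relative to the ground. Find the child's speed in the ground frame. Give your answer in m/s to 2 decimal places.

1.57 m/s

In east/north components (m/s): child relative to river boat = (-0.700, 0.000); river boat relative to water = (2.100, 0.000); water relative to ground = (0.000, 0.700).
Sum = (1.400, 0.700) m/s.
Speed = |(1.400, 0.700)| = 1.565 m/s.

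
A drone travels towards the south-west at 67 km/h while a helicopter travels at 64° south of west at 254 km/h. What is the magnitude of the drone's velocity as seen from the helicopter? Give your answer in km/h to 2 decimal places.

Taking east as x and north as y: drone velocity = (-47.376, -47.376) km/h; helicopter velocity = (-111.346, -228.294) km/h.
Velocity of drone relative to helicopter = (-47.376, -47.376) − (-111.346, -228.294) = (63.970, 180.918) km/h.
Magnitude = |(63.970, 180.918)| = 191.894 km/h.

191.89 km/h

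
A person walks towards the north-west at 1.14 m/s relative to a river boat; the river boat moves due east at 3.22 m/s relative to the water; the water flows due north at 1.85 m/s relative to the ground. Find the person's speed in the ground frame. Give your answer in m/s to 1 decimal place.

3.6 m/s

In east/north components (m/s): person relative to river boat = (-0.806, 0.806); river boat relative to water = (3.220, 0.000); water relative to ground = (0.000, 1.850).
Sum = (2.414, 2.656) m/s.
Speed = |(2.414, 2.656)| = 3.589 m/s.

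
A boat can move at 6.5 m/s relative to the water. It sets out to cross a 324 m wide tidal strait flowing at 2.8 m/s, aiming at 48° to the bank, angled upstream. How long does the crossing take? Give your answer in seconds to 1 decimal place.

The component of the boat's velocity perpendicular to the bank is 6.5 × sin 48° = 4.830 m/s.
The current is parallel to the bank, so it does not affect the crossing time.
Time = 324 / 4.830 = 67.075 s.

67.1 s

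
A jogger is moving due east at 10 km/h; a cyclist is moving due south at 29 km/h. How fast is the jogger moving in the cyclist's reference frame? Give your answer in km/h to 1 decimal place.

Taking east as x and north as y: jogger velocity = (10.000, 0.000) km/h; cyclist velocity = (0.000, -29.000) km/h.
Velocity of jogger relative to cyclist = (10.000, 0.000) − (0.000, -29.000) = (10.000, 29.000) km/h.
Magnitude = |(10.000, 29.000)| = 30.676 km/h.

30.7 km/h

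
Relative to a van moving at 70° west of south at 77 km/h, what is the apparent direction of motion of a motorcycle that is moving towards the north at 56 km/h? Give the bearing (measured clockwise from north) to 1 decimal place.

Taking east as x and north as y: motorcycle velocity = (0.000, 56.000) km/h; van velocity = (-72.356, -26.336) km/h.
Velocity of motorcycle relative to van = (0.000, 56.000) − (-72.356, -26.336) = (72.356, 82.336) km/h.
Bearing = atan2(72.36, 82.34) = 41.31° clockwise from north.

041.3°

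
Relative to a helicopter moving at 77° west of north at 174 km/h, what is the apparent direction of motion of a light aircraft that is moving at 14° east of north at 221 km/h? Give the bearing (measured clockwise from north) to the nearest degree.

Taking east as x and north as y: light aircraft velocity = (53.465, 214.435) km/h; helicopter velocity = (-169.540, 39.141) km/h.
Velocity of light aircraft relative to helicopter = (53.465, 214.435) − (-169.540, 39.141) = (223.005, 175.294) km/h.
Bearing = atan2(223.01, 175.29) = 51.83° clockwise from north.

052°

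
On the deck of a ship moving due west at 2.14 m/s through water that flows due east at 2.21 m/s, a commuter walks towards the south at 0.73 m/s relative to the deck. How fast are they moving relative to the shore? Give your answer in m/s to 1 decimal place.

In east/north components (m/s): commuter relative to ship = (0.000, -0.730); ship relative to water = (-2.140, 0.000); water relative to ground = (2.210, 0.000).
Sum = (0.070, -0.730) m/s.
Speed = |(0.070, -0.730)| = 0.733 m/s.

0.7 m/s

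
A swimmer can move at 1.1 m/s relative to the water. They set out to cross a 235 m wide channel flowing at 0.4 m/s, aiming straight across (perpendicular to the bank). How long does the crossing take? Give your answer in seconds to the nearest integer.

214 s

The component of the swimmer's velocity perpendicular to the bank is 1.1 m/s.
Only the cross-stream component determines the crossing time; the current contributes nothing perpendicular to the bank.
Time = 235 / 1.100 = 213.636 s.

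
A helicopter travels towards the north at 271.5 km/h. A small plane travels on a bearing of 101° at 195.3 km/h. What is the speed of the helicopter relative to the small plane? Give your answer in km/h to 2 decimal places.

363.44 km/h

Taking east as x and north as y: helicopter velocity = (0.000, 271.500) km/h; small plane velocity = (191.712, -37.265) km/h.
Velocity of helicopter relative to small plane = (0.000, 271.500) − (191.712, -37.265) = (-191.712, 308.765) km/h.
Magnitude = |(-191.712, 308.765)| = 363.441 km/h.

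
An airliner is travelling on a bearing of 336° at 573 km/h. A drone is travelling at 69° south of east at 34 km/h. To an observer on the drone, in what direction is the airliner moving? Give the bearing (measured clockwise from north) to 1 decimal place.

336.2°

Taking east as x and north as y: airliner velocity = (-233.060, 523.462) km/h; drone velocity = (12.185, -31.742) km/h.
Velocity of airliner relative to drone = (-233.060, 523.462) − (12.185, -31.742) = (-245.245, 555.203) km/h.
Bearing = atan2(-245.24, 555.20) = 336.17° clockwise from north.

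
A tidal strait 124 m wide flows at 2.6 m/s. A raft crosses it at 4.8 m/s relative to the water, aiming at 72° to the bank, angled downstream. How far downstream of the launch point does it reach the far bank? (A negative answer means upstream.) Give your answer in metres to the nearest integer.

Perpendicular speed = 4.565 m/s; crossing time = 124 / 4.565 = 27.163 s.
Net downstream speed = 4.083 m/s.
Drift = 4.083 × 27.163 = 110.913 m (downstream).

111 m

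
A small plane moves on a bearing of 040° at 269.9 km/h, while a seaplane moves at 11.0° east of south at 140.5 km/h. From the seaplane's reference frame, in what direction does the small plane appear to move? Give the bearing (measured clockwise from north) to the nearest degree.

023°

Taking east as x and north as y: small plane velocity = (173.488, 206.755) km/h; seaplane velocity = (26.809, -137.919) km/h.
Velocity of small plane relative to seaplane = (173.488, 206.755) − (26.809, -137.919) = (146.680, 344.674) km/h.
Bearing = atan2(146.68, 344.67) = 23.05° clockwise from north.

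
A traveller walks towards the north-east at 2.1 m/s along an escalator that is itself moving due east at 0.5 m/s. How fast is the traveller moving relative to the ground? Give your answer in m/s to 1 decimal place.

Taking east as x and north as y: escalator velocity = (0.500, 0.000) m/s; traveller velocity relative to escalator = (1.485, 1.485) m/s.
Velocity relative to ground = (0.500, 0.000) + (1.485, 1.485) = (1.985, 1.485) m/s.
Speed = |(1.985, 1.485)| = 2.479 m/s.

2.5 m/s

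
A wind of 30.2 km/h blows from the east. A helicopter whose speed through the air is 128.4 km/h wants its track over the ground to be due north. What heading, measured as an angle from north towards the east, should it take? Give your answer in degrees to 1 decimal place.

13.6°

The wind pushes perpendicular to the desired track; the heading must have a component into the wind equal to 30.2 km/h: 128.4 sin θ = 30.2.
sin θ = 0.2352, so θ = 13.604°.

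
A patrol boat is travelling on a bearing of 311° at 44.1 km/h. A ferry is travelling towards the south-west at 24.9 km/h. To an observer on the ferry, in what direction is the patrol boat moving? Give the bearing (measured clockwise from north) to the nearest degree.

341°

Taking east as x and north as y: patrol boat velocity = (-33.283, 28.932) km/h; ferry velocity = (-17.607, -17.607) km/h.
Velocity of patrol boat relative to ferry = (-33.283, 28.932) − (-17.607, -17.607) = (-15.676, 46.539) km/h.
Bearing = atan2(-15.68, 46.54) = 341.38° clockwise from north.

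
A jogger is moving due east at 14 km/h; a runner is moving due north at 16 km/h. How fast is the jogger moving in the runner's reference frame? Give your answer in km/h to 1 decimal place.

21.3 km/h

Taking east as x and north as y: jogger velocity = (14.000, 0.000) km/h; runner velocity = (0.000, 16.000) km/h.
Velocity of jogger relative to runner = (14.000, 0.000) − (0.000, 16.000) = (14.000, -16.000) km/h.
Magnitude = |(14.000, -16.000)| = 21.260 km/h.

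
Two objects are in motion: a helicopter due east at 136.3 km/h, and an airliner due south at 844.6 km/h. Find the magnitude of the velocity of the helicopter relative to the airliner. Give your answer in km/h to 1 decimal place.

855.5 km/h

Taking east as x and north as y: helicopter velocity = (136.300, 0.000) km/h; airliner velocity = (0.000, -844.600) km/h.
Velocity of helicopter relative to airliner = (136.300, 0.000) − (0.000, -844.600) = (136.300, 844.600) km/h.
Magnitude = |(136.300, 844.600)| = 855.527 km/h.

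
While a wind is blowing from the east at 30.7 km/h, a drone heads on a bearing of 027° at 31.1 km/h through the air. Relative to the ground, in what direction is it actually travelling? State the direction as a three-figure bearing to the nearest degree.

Taking east as x and north as y: velocity relative to the air = (14.119, 27.710) km/h; the air relative to ground = (-30.700, 0.000) km/h.
Velocity relative to ground = (14.119, 27.710) + (-30.700, 0.000) = (-16.581, 27.710) km/h.
Bearing = atan2(-16.58, 27.71) = 329.11° clockwise from north.

329°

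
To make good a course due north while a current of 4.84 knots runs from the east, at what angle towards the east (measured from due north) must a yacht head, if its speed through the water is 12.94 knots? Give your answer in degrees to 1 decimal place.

The current pushes perpendicular to the desired track; the heading must have a component into the current equal to 4.84 knots: 12.94 sin θ = 4.84.
sin θ = 0.3740, so θ = 21.965°.

22.0°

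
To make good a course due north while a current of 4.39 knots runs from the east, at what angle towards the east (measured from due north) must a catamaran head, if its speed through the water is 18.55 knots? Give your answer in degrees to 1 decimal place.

The current pushes perpendicular to the desired track; the heading must have a component into the current equal to 4.39 knots: 18.55 sin θ = 4.39.
sin θ = 0.2367, so θ = 13.689°.

13.7°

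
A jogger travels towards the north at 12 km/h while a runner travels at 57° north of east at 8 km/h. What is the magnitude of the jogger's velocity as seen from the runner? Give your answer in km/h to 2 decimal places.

Taking east as x and north as y: jogger velocity = (0.000, 12.000) km/h; runner velocity = (4.357, 6.709) km/h.
Velocity of jogger relative to runner = (0.000, 12.000) − (4.357, 6.709) = (-4.357, 5.291) km/h.
Magnitude = |(-4.357, 5.291)| = 6.854 km/h.

6.85 km/h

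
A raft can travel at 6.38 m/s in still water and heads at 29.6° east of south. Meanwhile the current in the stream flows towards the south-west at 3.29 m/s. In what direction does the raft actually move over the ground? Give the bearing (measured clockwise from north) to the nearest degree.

174°

Taking east as x and north as y: velocity relative to the water = (3.151, -5.547) m/s; the water relative to ground = (-2.326, -2.326) m/s.
Velocity relative to ground = (3.151, -5.547) + (-2.326, -2.326) = (0.825, -7.874) m/s.
Bearing = atan2(0.82, -7.87) = 174.02° clockwise from north.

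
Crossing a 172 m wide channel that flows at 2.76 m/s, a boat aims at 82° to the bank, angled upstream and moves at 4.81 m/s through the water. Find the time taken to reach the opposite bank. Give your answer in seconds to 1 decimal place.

36.1 s

The component of the boat's velocity perpendicular to the bank is 4.81 × sin 82° = 4.763 m/s.
Only the cross-stream component determines the crossing time; the current contributes nothing perpendicular to the bank.
Time = 172 / 4.763 = 36.110 s.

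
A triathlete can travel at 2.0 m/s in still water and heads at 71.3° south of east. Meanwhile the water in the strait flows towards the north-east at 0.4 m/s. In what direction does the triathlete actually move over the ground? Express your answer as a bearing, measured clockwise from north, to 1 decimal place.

Taking east as x and north as y: velocity relative to the water = (0.641, -1.894) m/s; the water relative to ground = (0.283, 0.283) m/s.
Velocity relative to ground = (0.641, -1.894) + (0.283, 0.283) = (0.924, -1.612) m/s.
Bearing = atan2(0.92, -1.61) = 150.17° clockwise from north.

150.2°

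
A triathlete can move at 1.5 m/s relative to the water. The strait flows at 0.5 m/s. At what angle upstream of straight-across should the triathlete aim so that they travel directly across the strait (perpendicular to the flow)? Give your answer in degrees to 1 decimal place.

To cancel the current, the upstream component of the triathlete's velocity must equal the flow: 1.5 sin θ = 0.5.
sin θ = 0.5 / 1.5 = 0.3333.
θ = arcsin(0.3333) = 19.471°.

19.5°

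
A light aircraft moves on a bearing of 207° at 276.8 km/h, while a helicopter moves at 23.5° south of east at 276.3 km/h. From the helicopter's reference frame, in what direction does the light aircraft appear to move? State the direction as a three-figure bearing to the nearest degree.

250°

Taking east as x and north as y: light aircraft velocity = (-125.665, -246.631) km/h; helicopter velocity = (253.384, -110.174) km/h.
Velocity of light aircraft relative to helicopter = (-125.665, -246.631) − (253.384, -110.174) = (-379.048, -136.456) km/h.
Bearing = atan2(-379.05, -136.46) = 250.20° clockwise from north.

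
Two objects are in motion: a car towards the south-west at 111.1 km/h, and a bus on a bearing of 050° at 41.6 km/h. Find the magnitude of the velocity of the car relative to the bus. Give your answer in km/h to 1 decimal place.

Taking east as x and north as y: car velocity = (-78.560, -78.560) km/h; bus velocity = (31.867, 26.740) km/h.
Velocity of car relative to bus = (-78.560, -78.560) − (31.867, 26.740) = (-110.427, -105.300) km/h.
Magnitude = |(-110.427, -105.300)| = 152.585 km/h.

152.6 km/h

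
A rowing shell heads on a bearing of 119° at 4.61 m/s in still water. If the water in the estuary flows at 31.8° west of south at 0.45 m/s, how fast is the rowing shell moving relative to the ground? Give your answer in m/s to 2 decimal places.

Taking east as x and north as y: velocity relative to the water = (4.032, -2.235) m/s; the water relative to ground = (-0.237, -0.382) m/s.
Velocity relative to ground = (4.032, -2.235) + (-0.237, -0.382) = (3.795, -2.617) m/s.
Speed = |(3.795, -2.617)| = 4.610 m/s.

4.61 m/s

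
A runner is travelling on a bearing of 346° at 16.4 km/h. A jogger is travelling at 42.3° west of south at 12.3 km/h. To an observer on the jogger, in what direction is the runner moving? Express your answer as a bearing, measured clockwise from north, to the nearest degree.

Taking east as x and north as y: runner velocity = (-3.968, 15.913) km/h; jogger velocity = (-8.278, -9.097) km/h.
Velocity of runner relative to jogger = (-3.968, 15.913) − (-8.278, -9.097) = (4.311, 25.010) km/h.
Bearing = atan2(4.31, 25.01) = 9.78° clockwise from north.

010°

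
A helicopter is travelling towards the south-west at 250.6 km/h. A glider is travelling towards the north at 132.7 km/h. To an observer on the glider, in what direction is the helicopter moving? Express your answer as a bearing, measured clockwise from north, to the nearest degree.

Taking east as x and north as y: helicopter velocity = (-177.201, -177.201) km/h; glider velocity = (0.000, 132.700) km/h.
Velocity of helicopter relative to glider = (-177.201, -177.201) − (0.000, 132.700) = (-177.201, -309.901) km/h.
Bearing = atan2(-177.20, -309.90) = 209.76° clockwise from north.

210°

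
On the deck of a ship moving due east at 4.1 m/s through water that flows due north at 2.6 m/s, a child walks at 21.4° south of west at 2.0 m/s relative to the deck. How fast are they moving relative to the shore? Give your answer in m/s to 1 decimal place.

2.9 m/s

In east/north components (m/s): child relative to ship = (-1.862, -0.730); ship relative to water = (4.100, 0.000); water relative to ground = (0.000, 2.600).
Sum = (2.238, 1.870) m/s.
Speed = |(2.238, 1.870)| = 2.916 m/s.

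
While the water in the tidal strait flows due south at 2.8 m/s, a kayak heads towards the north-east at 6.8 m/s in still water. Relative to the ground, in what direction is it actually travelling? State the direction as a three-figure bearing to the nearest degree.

067°

Taking east as x and north as y: velocity relative to the water = (4.808, 4.808) m/s; the water relative to ground = (0.000, -2.800) m/s.
Velocity relative to ground = (4.808, 4.808) + (0.000, -2.800) = (4.808, 2.008) m/s.
Bearing = atan2(4.81, 2.01) = 67.33° clockwise from north.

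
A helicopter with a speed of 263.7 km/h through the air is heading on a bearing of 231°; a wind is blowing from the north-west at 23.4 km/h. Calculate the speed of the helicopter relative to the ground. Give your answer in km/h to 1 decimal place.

262.3 km/h

Taking east as x and north as y: velocity relative to the air = (-204.933, -165.952) km/h; the air relative to ground = (16.546, -16.546) km/h.
Velocity relative to ground = (-204.933, -165.952) + (16.546, -16.546) = (-188.387, -182.498) km/h.
Speed = |(-188.387, -182.498)| = 262.288 km/h.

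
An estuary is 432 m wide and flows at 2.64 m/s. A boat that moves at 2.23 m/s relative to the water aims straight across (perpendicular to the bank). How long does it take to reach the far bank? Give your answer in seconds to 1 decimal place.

The component of the boat's velocity perpendicular to the bank is 2.23 m/s.
The flow acts along the bank and has no component across it.
Time = 432 / 2.230 = 193.722 s.

193.7 s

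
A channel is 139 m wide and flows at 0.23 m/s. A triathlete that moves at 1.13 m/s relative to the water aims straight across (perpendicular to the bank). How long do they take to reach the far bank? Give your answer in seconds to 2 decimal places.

123.01 s

The component of the triathlete's velocity perpendicular to the bank is 1.13 m/s.
The current is parallel to the bank, so it does not affect the crossing time.
Time = 139 / 1.130 = 123.009 s.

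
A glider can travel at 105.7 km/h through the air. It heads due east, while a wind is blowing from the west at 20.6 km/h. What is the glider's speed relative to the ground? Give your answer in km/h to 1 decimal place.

Taking east as x and north as y: velocity relative to the air = (105.700, 0.000) km/h; the air relative to ground = (20.600, 0.000) km/h.
Velocity relative to ground = (105.700, 0.000) + (20.600, 0.000) = (126.300, 0.000) km/h.
Speed = |(126.300, 0.000)| = 126.300 km/h.

126.3 km/h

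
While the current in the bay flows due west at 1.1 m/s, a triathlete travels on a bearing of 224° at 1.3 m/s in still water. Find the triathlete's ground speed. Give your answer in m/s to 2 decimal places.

Taking east as x and north as y: velocity relative to the water = (-0.903, -0.935) m/s; the water relative to ground = (-1.100, 0.000) m/s.
Velocity relative to ground = (-0.903, -0.935) + (-1.100, 0.000) = (-2.003, -0.935) m/s.
Speed = |(-2.003, -0.935)| = 2.211 m/s.

2.21 m/s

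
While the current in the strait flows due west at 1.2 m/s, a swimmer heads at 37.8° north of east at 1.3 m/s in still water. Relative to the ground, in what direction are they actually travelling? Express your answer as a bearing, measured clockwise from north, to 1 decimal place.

Taking east as x and north as y: velocity relative to the water = (1.027, 0.797) m/s; the water relative to ground = (-1.200, 0.000) m/s.
Velocity relative to ground = (1.027, 0.797) + (-1.200, 0.000) = (-0.173, 0.797) m/s.
Bearing = atan2(-0.17, 0.80) = 347.76° clockwise from north.

347.8°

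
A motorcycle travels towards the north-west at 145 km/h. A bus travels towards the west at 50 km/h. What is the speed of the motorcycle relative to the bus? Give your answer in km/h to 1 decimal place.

Taking east as x and north as y: motorcycle velocity = (-102.530, 102.530) km/h; bus velocity = (-50.000, 0.000) km/h.
Velocity of motorcycle relative to bus = (-102.530, 102.530) − (-50.000, 0.000) = (-52.530, 102.530) km/h.
Magnitude = |(-52.530, 102.530)| = 115.204 km/h.

115.2 km/h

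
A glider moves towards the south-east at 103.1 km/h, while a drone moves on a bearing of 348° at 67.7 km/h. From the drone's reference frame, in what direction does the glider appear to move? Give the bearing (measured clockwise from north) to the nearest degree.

148°

Taking east as x and north as y: glider velocity = (72.903, -72.903) km/h; drone velocity = (-14.076, 66.221) km/h.
Velocity of glider relative to drone = (72.903, -72.903) − (-14.076, 66.221) = (86.978, -139.123) km/h.
Bearing = atan2(86.98, -139.12) = 147.99° clockwise from north.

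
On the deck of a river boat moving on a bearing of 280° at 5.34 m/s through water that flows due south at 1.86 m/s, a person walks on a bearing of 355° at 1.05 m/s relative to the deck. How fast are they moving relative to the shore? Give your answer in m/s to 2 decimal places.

5.35 m/s

In east/north components (m/s): person relative to river boat = (-0.092, 1.046); river boat relative to water = (-5.259, 0.927); water relative to ground = (0.000, -1.860).
Sum = (-5.350, 0.113) m/s.
Speed = |(-5.350, 0.113)| = 5.352 m/s.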